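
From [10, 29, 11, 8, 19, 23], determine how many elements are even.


Check each element:
  10 is even
  29 is odd
  11 is odd
  8 is even
  19 is odd
  23 is odd
Evens: [10, 8]
Count of evens = 2
Final answer: 2


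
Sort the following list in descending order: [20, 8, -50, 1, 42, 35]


Original list: [20, 8, -50, 1, 42, 35]
Repeatedly take the largest remaining element:
  Remaining [20, 8, -50, 1, 42, 35] -> largest is 42
  Remaining [20, 8, -50, 1, 35] -> largest is 35
  Remaining [20, 8, -50, 1] -> largest is 20
  Remaining [8, -50, 1] -> largest is 8
  Remaining [-50, 1] -> largest is 1
  Remaining [-50] -> largest is -50
Collecting the picks in order gives the descending list.
Final answer: [42, 35, 20, 8, 1, -50]


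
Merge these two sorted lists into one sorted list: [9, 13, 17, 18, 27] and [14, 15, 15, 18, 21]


List A: [9, 13, 17, 18, 27]
List B: [14, 15, 15, 18, 21]
Repeatedly compare the front elements and take the smaller:
  9 vs 14 -> take 9
  13 vs 14 -> take 13
  17 vs 14 -> take 14
  17 vs 15 -> take 15
  17 vs 15 -> take 15
  17 vs 18 -> take 17
  18 vs 18 -> take 18
  27 vs 18 -> take 18
  27 vs 21 -> take 21
  B is exhausted; append the rest of A: [27]
Final answer: [9, 13, 14, 15, 15, 17, 18, 18, 21, 27]


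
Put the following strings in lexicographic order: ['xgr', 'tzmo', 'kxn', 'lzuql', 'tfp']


Compare strings character by character (the first differing letter decides):
  'kxn' < 'lzuql' since 'k' < 'l' at position 1
  'lzuql' < 'tfp' since 'l' < 't' at position 1
  'tfp' < 'tzmo' since 'f' < 'z' at position 2
  'tzmo' < 'xgr' since 't' < 'x' at position 1
Chaining these comparisons gives the alphabetical order.
Final answer: ['kxn', 'lzuql', 'tfp', 'tzmo', 'xgr']


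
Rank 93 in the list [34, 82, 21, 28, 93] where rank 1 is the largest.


Sort descending: [93, 82, 34, 28, 21]
Find 93 in the sorted list.
93 is at position 1.
Final answer: 1


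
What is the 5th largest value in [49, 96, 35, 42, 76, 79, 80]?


Sort descending: [96, 80, 79, 76, 49, 42, 35]
The 5th element (1-indexed) is at index 4.
Value = 49
Final answer: 49


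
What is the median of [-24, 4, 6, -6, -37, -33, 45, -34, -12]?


First, sort the list: [-37, -34, -33, -24, -12, -6, 4, 6, 45]
The list has 9 elements (odd count).
The middle index is 4 (0-based), and the element there is -12.
Final answer: -12


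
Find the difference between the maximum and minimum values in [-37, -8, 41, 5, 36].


Maximum value: 41
Minimum value: -37
Range = 41 - (-37) = 78
Final answer: 78


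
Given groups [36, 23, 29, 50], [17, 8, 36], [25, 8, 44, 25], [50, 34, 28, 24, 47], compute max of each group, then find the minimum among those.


Find max of each group:
  Group 1: [36, 23, 29, 50] -> max = 50
  Group 2: [17, 8, 36] -> max = 36
  Group 3: [25, 8, 44, 25] -> max = 44
  Group 4: [50, 34, 28, 24, 47] -> max = 50
Maxes: [50, 36, 44, 50]
Minimum of maxes = 36
Final answer: 36


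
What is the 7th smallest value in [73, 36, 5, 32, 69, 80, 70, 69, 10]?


Sort ascending: [5, 10, 32, 36, 69, 69, 70, 73, 80]
The 7th element (1-indexed) is at index 6.
Value = 70
Final answer: 70


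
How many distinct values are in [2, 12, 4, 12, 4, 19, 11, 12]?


List all unique values:
Distinct values: [2, 4, 11, 12, 19]
Count = 5
Final answer: 5


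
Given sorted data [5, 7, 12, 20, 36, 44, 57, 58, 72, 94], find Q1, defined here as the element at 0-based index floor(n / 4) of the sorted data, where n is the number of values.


The list has n = 10 elements.
Q1 index = floor(10 / 4) = floor(2.5) = 2
Counting from index 0 in the sorted data, the element at index 2 is 12.
Final answer: 12


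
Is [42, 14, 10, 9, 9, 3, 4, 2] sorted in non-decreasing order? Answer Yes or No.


Check consecutive pairs:
  42 <= 14? False
  14 <= 10? False
  10 <= 9? False
  9 <= 9? True
  9 <= 3? False
  3 <= 4? True
  4 <= 2? False
5 consecutive pair(s) are out of order, so the list is not sorted.
Final answer: No


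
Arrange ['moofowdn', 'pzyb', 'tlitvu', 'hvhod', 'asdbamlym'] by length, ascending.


Compute lengths:
  'moofowdn' has length 8
  'pzyb' has length 4
  'tlitvu' has length 6
  'hvhod' has length 5
  'asdbamlym' has length 9
Lengths in increasing order: 4 < 5 < 6 < 8 < 9
Listing the words in that order gives the answer.
Final answer: ['pzyb', 'hvhod', 'tlitvu', 'moofowdn', 'asdbamlym']


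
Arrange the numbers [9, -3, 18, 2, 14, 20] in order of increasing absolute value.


Compute absolute values:
  |9| = 9
  |-3| = 3
  |18| = 18
  |2| = 2
  |14| = 14
  |20| = 20
Absolute values in increasing order: 2 < 3 < 9 < 14 < 18 < 20
Listing the original numbers in that order gives the answer.
Final answer: [2, -3, 9, 14, 18, 20]


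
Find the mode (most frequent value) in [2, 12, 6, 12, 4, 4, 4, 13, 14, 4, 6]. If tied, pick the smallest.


Count the frequency of each value:
  2 appears 1 time(s)
  4 appears 4 time(s)
  6 appears 2 time(s)
  12 appears 2 time(s)
  13 appears 1 time(s)
  14 appears 1 time(s)
Maximum frequency is 4.
Only 4 reaches that frequency, so it is the mode.
Final answer: 4


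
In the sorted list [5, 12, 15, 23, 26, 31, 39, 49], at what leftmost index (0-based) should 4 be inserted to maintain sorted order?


List is sorted: [5, 12, 15, 23, 26, 31, 39, 49]
We need the leftmost position where 4 can be inserted, i.e. the first index whose element is >= 4 (or the end of the list if none is).
Binary search with low=0, high=8 (0-based indices):
  low=0, high=8, mid=4: a[4]=26 >= 4, so high = 4
  low=0, high=4, mid=2: a[2]=15 >= 4, so high = 2
  low=0, high=2, mid=1: a[1]=12 >= 4, so high = 1
  low=0, high=1, mid=0: a[0]=5 >= 4, so high = 0
Now low = high = 0, so the insertion index is 0.
Final answer: 0


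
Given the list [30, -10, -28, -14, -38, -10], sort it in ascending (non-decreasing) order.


Original list: [30, -10, -28, -14, -38, -10]
Repeatedly take the smallest remaining element:
  Remaining [30, -10, -28, -14, -38, -10] -> smallest is -38
  Remaining [30, -10, -28, -14, -10] -> smallest is -28
  Remaining [30, -10, -14, -10] -> smallest is -14
  Remaining [30, -10, -10] -> smallest is -10
  Remaining [30, -10] -> smallest is -10
  Remaining [30] -> smallest is 30
Collecting the picks in order gives the sorted list.
Final answer: [-38, -28, -14, -10, -10, 30]


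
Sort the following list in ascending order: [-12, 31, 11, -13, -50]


Original list: [-12, 31, 11, -13, -50]
Repeatedly take the smallest remaining element:
  Remaining [-12, 31, 11, -13, -50] -> smallest is -50
  Remaining [-12, 31, 11, -13] -> smallest is -13
  Remaining [-12, 31, 11] -> smallest is -12
  Remaining [31, 11] -> smallest is 11
  Remaining [31] -> smallest is 31
Collecting the picks in order gives the sorted list.
Final answer: [-50, -13, -12, 11, 31]


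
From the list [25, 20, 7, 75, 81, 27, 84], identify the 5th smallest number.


Sort ascending: [7, 20, 25, 27, 75, 81, 84]
The 5th element (1-indexed) is at index 4.
Value = 75
Final answer: 75


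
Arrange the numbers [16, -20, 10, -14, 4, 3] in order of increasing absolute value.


Compute absolute values:
  |16| = 16
  |-20| = 20
  |10| = 10
  |-14| = 14
  |4| = 4
  |3| = 3
Absolute values in increasing order: 3 < 4 < 10 < 14 < 16 < 20
Listing the original numbers in that order gives the answer.
Final answer: [3, 4, 10, -14, 16, -20]


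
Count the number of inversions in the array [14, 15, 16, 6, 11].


For each element, count the later elements that are smaller than it:
  14 (index 0): smaller elements after it = [6, 11] -> 2
  15 (index 1): smaller elements after it = [6, 11] -> 2
  16 (index 2): smaller elements after it = [6, 11] -> 2
  6 (index 3): smaller elements after it = [] -> 0
Total inversions = 2 + 2 + 2 + 0 = 6
Final answer: 6


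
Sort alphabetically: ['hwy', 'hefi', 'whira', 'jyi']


Compare strings character by character (the first differing letter decides):
  'hefi' < 'hwy' since 'e' < 'w' at position 2
  'hwy' < 'jyi' since 'h' < 'j' at position 1
  'jyi' < 'whira' since 'j' < 'w' at position 1
Chaining these comparisons gives the alphabetical order.
Final answer: ['hefi', 'hwy', 'jyi', 'whira']


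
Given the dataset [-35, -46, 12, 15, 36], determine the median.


First, sort the list: [-46, -35, 12, 15, 36]
The list has 5 elements (odd count).
The middle index is 2 (0-based), and the element there is 12.
Final answer: 12


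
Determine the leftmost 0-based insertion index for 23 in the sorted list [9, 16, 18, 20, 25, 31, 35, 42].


List is sorted: [9, 16, 18, 20, 25, 31, 35, 42]
We need the leftmost position where 23 can be inserted, i.e. the first index whose element is >= 23 (or the end of the list if none is).
Binary search with low=0, high=8 (0-based indices):
  low=0, high=8, mid=4: a[4]=25 >= 23, so high = 4
  low=0, high=4, mid=2: a[2]=18 < 23, so low = 3
  low=3, high=4, mid=3: a[3]=20 < 23, so low = 4
Now low = high = 4, so the insertion index is 4.
Final answer: 4


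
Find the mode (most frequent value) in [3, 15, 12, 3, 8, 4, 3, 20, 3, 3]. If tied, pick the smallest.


Count the frequency of each value:
  3 appears 5 time(s)
  4 appears 1 time(s)
  8 appears 1 time(s)
  12 appears 1 time(s)
  15 appears 1 time(s)
  20 appears 1 time(s)
Maximum frequency is 5.
Only 3 reaches that frequency, so it is the mode.
Final answer: 3


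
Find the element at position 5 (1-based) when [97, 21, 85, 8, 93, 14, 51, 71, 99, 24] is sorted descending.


Sort descending: [99, 97, 93, 85, 71, 51, 24, 21, 14, 8]
The 5th element (1-indexed) is at index 4.
Value = 71
Final answer: 71


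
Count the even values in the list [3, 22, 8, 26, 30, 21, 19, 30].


Check each element:
  3 is odd
  22 is even
  8 is even
  26 is even
  30 is even
  21 is odd
  19 is odd
  30 is even
Evens: [22, 8, 26, 30, 30]
Count of evens = 5
Final answer: 5


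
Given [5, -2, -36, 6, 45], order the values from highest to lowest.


Original list: [5, -2, -36, 6, 45]
Repeatedly take the largest remaining element:
  Remaining [5, -2, -36, 6, 45] -> largest is 45
  Remaining [5, -2, -36, 6] -> largest is 6
  Remaining [5, -2, -36] -> largest is 5
  Remaining [-2, -36] -> largest is -2
  Remaining [-36] -> largest is -36
Collecting the picks in order gives the descending list.
Final answer: [45, 6, 5, -2, -36]


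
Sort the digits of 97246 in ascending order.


The number 97246 has digits: 9, 7, 2, 4, 6
Sorted: 2, 4, 6, 7, 9
Joining the sorted digits gives the result.
Final answer: 24679


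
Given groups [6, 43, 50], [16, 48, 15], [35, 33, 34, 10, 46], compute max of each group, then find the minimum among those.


Find max of each group:
  Group 1: [6, 43, 50] -> max = 50
  Group 2: [16, 48, 15] -> max = 48
  Group 3: [35, 33, 34, 10, 46] -> max = 46
Maxes: [50, 48, 46]
Minimum of maxes = 46
Final answer: 46


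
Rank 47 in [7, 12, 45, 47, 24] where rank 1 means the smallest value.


Sort ascending: [7, 12, 24, 45, 47]
Find 47 in the sorted list.
47 is at position 5 (1-indexed).
Final answer: 5


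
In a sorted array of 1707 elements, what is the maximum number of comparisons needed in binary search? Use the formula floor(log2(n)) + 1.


Binary search halves the search space each step.
Maximum comparisons = floor(log2(1707)) + 1
log2(1707) = 10.7372
floor(log2(1707)) = 10, so 10 + 1 = 11
Final answer: 11


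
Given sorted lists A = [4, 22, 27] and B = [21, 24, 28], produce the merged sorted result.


List A: [4, 22, 27]
List B: [21, 24, 28]
Repeatedly compare the front elements and take the smaller:
  4 vs 21 -> take 4
  22 vs 21 -> take 21
  22 vs 24 -> take 22
  27 vs 24 -> take 24
  27 vs 28 -> take 27
  A is exhausted; append the rest of B: [28]
Final answer: [4, 21, 22, 24, 27, 28]


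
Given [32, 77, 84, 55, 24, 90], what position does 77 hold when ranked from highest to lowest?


Sort descending: [90, 84, 77, 55, 32, 24]
Find 77 in the sorted list.
77 is at position 3.
Final answer: 3


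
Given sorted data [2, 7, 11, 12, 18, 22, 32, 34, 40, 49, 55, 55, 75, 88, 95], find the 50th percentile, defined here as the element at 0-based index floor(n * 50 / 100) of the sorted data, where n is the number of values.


The dataset has n = 15 elements.
Index = floor(15 * 50 / 100) = floor(750 / 100) = floor(7.5) = 7
Counting from index 0 in the sorted data, the element at index 7 is 34.
Final answer: 34


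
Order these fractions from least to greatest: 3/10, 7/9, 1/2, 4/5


Convert to decimal for comparison:
  3/10 = 0.3
  7/9 = 0.7778
  1/2 = 0.5
  4/5 = 0.8
Decimals in increasing order: 0.3 < 0.5 < 0.7778 < 0.8
Writing each back as its fraction gives the sorted order.
Final answer: 3/10, 1/2, 7/9, 4/5


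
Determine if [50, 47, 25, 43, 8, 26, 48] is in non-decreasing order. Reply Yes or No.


Check consecutive pairs:
  50 <= 47? False
  47 <= 25? False
  25 <= 43? True
  43 <= 8? False
  8 <= 26? True
  26 <= 48? True
3 consecutive pair(s) are out of order, so the list is not sorted.
Final answer: No


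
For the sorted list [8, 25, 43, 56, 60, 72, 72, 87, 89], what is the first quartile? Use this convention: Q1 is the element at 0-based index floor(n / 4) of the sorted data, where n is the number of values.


The list has n = 9 elements.
Q1 index = floor(9 / 4) = floor(2.25) = 2
Counting from index 0 in the sorted data, the element at index 2 is 43.
Final answer: 43


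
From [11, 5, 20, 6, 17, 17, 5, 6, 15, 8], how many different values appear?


List all unique values:
Distinct values: [5, 6, 8, 11, 15, 17, 20]
Count = 7
Final answer: 7


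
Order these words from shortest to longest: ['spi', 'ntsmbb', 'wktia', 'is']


Compute lengths:
  'spi' has length 3
  'ntsmbb' has length 6
  'wktia' has length 5
  'is' has length 2
Lengths in increasing order: 2 < 3 < 5 < 6
Listing the words in that order gives the answer.
Final answer: ['is', 'spi', 'wktia', 'ntsmbb']


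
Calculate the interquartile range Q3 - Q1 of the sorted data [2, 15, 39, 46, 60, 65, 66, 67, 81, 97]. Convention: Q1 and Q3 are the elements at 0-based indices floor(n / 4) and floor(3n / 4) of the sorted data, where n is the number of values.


The data has n = 10 elements.
Q1 index = floor(10 / 4) = floor(2.5) = 2; Q3 index = floor(3 * 10 / 4) = floor(7.5) = 7
Q1 = element at index 2 = 39
Q3 = element at index 7 = 67
IQR = 67 - 39 = 28
Final answer: 28


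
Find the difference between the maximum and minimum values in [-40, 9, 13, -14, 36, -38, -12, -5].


Maximum value: 36
Minimum value: -40
Range = 36 - (-40) = 76
Final answer: 76


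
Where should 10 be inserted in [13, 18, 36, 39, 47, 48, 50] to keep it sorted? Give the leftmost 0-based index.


List is sorted: [13, 18, 36, 39, 47, 48, 50]
We need the leftmost position where 10 can be inserted, i.e. the first index whose element is >= 10 (or the end of the list if none is).
Binary search with low=0, high=7 (0-based indices):
  low=0, high=7, mid=3: a[3]=39 >= 10, so high = 3
  low=0, high=3, mid=1: a[1]=18 >= 10, so high = 1
  low=0, high=1, mid=0: a[0]=13 >= 10, so high = 0
Now low = high = 0, so the insertion index is 0.
Final answer: 0


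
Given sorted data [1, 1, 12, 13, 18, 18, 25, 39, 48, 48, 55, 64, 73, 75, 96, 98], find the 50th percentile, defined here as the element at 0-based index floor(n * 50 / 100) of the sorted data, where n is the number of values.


The dataset has n = 16 elements.
Index = floor(16 * 50 / 100) = floor(800 / 100) = floor(8) = 8
Counting from index 0 in the sorted data, the element at index 8 is 48.
Final answer: 48


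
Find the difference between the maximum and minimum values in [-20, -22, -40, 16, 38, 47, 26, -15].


Maximum value: 47
Minimum value: -40
Range = 47 - (-40) = 87
Final answer: 87


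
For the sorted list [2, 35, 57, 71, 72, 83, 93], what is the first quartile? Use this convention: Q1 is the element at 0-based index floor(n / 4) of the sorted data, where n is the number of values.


The list has n = 7 elements.
Q1 index = floor(7 / 4) = floor(1.75) = 1
Counting from index 0 in the sorted data, the element at index 1 is 35.
Final answer: 35


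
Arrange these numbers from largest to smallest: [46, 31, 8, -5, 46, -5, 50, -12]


Original list: [46, 31, 8, -5, 46, -5, 50, -12]
Repeatedly take the largest remaining element:
  Remaining [46, 31, 8, -5, 46, -5, 50, -12] -> largest is 50
  Remaining [46, 31, 8, -5, 46, -5, -12] -> largest is 46
  Remaining [31, 8, -5, 46, -5, -12] -> largest is 46
  Remaining [31, 8, -5, -5, -12] -> largest is 31
  Remaining [8, -5, -5, -12] -> largest is 8
  Remaining [-5, -5, -12] -> largest is -5
  Remaining [-5, -12] -> largest is -5
  Remaining [-12] -> largest is -12
Collecting the picks in order gives the descending list.
Final answer: [50, 46, 46, 31, 8, -5, -5, -12]


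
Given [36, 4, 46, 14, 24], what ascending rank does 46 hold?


Sort ascending: [4, 14, 24, 36, 46]
Find 46 in the sorted list.
46 is at position 5 (1-indexed).
Final answer: 5


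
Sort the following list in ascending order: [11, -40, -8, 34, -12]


Original list: [11, -40, -8, 34, -12]
Repeatedly take the smallest remaining element:
  Remaining [11, -40, -8, 34, -12] -> smallest is -40
  Remaining [11, -8, 34, -12] -> smallest is -12
  Remaining [11, -8, 34] -> smallest is -8
  Remaining [11, 34] -> smallest is 11
  Remaining [34] -> smallest is 34
Collecting the picks in order gives the sorted list.
Final answer: [-40, -12, -8, 11, 34]


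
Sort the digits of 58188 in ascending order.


The number 58188 has digits: 5, 8, 1, 8, 8
Sorted: 1, 5, 8, 8, 8
Joining the sorted digits gives the result.
Final answer: 15888


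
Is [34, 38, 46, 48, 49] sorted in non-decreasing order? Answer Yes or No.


Check consecutive pairs:
  34 <= 38? True
  38 <= 46? True
  46 <= 48? True
  48 <= 49? True
Every consecutive pair is in order, so the list is non-decreasing.
Final answer: Yes


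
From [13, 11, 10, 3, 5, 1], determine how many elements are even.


Check each element:
  13 is odd
  11 is odd
  10 is even
  3 is odd
  5 is odd
  1 is odd
Evens: [10]
Count of evens = 1
Final answer: 1


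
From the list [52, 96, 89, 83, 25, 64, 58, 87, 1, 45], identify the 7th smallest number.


Sort ascending: [1, 25, 45, 52, 58, 64, 83, 87, 89, 96]
The 7th element (1-indexed) is at index 6.
Value = 83
Final answer: 83


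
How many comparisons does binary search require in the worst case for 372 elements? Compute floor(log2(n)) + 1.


Binary search halves the search space each step.
Maximum comparisons = floor(log2(372)) + 1
log2(372) = 8.5392
floor(log2(372)) = 8, so 8 + 1 = 9
Final answer: 9


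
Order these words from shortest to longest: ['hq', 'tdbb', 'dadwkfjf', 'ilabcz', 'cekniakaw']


Compute lengths:
  'hq' has length 2
  'tdbb' has length 4
  'dadwkfjf' has length 8
  'ilabcz' has length 6
  'cekniakaw' has length 9
Lengths in increasing order: 2 < 4 < 6 < 8 < 9
Listing the words in that order gives the answer.
Final answer: ['hq', 'tdbb', 'ilabcz', 'dadwkfjf', 'cekniakaw']


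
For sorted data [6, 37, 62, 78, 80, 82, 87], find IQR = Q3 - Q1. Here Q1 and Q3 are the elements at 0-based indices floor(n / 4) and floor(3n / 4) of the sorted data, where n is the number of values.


The data has n = 7 elements.
Q1 index = floor(7 / 4) = floor(1.75) = 1; Q3 index = floor(3 * 7 / 4) = floor(5.25) = 5
Q1 = element at index 1 = 37
Q3 = element at index 5 = 82
IQR = 82 - 37 = 45
Final answer: 45


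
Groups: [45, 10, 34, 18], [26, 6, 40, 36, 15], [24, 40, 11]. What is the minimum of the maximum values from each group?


Find max of each group:
  Group 1: [45, 10, 34, 18] -> max = 45
  Group 2: [26, 6, 40, 36, 15] -> max = 40
  Group 3: [24, 40, 11] -> max = 40
Maxes: [45, 40, 40]
Minimum of maxes = 40
Final answer: 40


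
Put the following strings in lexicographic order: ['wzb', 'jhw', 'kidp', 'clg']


Compare strings character by character (the first differing letter decides):
  'clg' < 'jhw' since 'c' < 'j' at position 1
  'jhw' < 'kidp' since 'j' < 'k' at position 1
  'kidp' < 'wzb' since 'k' < 'w' at position 1
Chaining these comparisons gives the alphabetical order.
Final answer: ['clg', 'jhw', 'kidp', 'wzb']


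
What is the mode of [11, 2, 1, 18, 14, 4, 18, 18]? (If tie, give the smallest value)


Count the frequency of each value:
  1 appears 1 time(s)
  2 appears 1 time(s)
  4 appears 1 time(s)
  11 appears 1 time(s)
  14 appears 1 time(s)
  18 appears 3 time(s)
Maximum frequency is 3.
Only 18 reaches that frequency, so it is the mode.
Final answer: 18


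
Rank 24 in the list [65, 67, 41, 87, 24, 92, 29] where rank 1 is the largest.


Sort descending: [92, 87, 67, 65, 41, 29, 24]
Find 24 in the sorted list.
24 is at position 7.
Final answer: 7


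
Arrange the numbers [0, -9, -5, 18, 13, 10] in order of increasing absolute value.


Compute absolute values:
  |0| = 0
  |-9| = 9
  |-5| = 5
  |18| = 18
  |13| = 13
  |10| = 10
Absolute values in increasing order: 0 < 5 < 9 < 10 < 13 < 18
Listing the original numbers in that order gives the answer.
Final answer: [0, -5, -9, 10, 13, 18]


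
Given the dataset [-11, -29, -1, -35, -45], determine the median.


First, sort the list: [-45, -35, -29, -11, -1]
The list has 5 elements (odd count).
The middle index is 2 (0-based), and the element there is -29.
Final answer: -29


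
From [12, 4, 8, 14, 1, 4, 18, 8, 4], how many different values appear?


List all unique values:
Distinct values: [1, 4, 8, 12, 14, 18]
Count = 6
Final answer: 6


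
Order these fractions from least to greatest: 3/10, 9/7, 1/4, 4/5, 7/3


Convert to decimal for comparison:
  3/10 = 0.3
  9/7 = 1.2857
  1/4 = 0.25
  4/5 = 0.8
  7/3 = 2.3333
Decimals in increasing order: 0.25 < 0.3 < 0.8 < 1.2857 < 2.3333
Writing each back as its fraction gives the sorted order.
Final answer: 1/4, 3/10, 4/5, 9/7, 7/3


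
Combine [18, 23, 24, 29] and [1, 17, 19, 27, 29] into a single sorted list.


List A: [18, 23, 24, 29]
List B: [1, 17, 19, 27, 29]
Repeatedly compare the front elements and take the smaller:
  18 vs 1 -> take 1
  18 vs 17 -> take 17
  18 vs 19 -> take 18
  23 vs 19 -> take 19
  23 vs 27 -> take 23
  24 vs 27 -> take 24
  29 vs 27 -> take 27
  29 vs 29 -> take 29
  A is exhausted; append the rest of B: [29]
Final answer: [1, 17, 18, 19, 23, 24, 27, 29, 29]


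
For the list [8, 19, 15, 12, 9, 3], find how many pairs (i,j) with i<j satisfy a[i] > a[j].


For each element, count the later elements that are smaller than it:
  8 (index 0): smaller elements after it = [3] -> 1
  19 (index 1): smaller elements after it = [15, 12, 9, 3] -> 4
  15 (index 2): smaller elements after it = [12, 9, 3] -> 3
  12 (index 3): smaller elements after it = [9, 3] -> 2
  9 (index 4): smaller elements after it = [3] -> 1
Total inversions = 1 + 4 + 3 + 2 + 1 = 11
Final answer: 11


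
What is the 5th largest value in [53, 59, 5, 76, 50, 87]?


Sort descending: [87, 76, 59, 53, 50, 5]
The 5th element (1-indexed) is at index 4.
Value = 50
Final answer: 50


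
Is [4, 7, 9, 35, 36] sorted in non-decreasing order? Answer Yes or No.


Check consecutive pairs:
  4 <= 7? True
  7 <= 9? True
  9 <= 35? True
  35 <= 36? True
Every consecutive pair is in order, so the list is non-decreasing.
Final answer: Yes


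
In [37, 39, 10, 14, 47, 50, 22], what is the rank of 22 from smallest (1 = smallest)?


Sort ascending: [10, 14, 22, 37, 39, 47, 50]
Find 22 in the sorted list.
22 is at position 3 (1-indexed).
Final answer: 3


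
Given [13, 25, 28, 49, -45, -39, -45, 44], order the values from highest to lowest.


Original list: [13, 25, 28, 49, -45, -39, -45, 44]
Repeatedly take the largest remaining element:
  Remaining [13, 25, 28, 49, -45, -39, -45, 44] -> largest is 49
  Remaining [13, 25, 28, -45, -39, -45, 44] -> largest is 44
  Remaining [13, 25, 28, -45, -39, -45] -> largest is 28
  Remaining [13, 25, -45, -39, -45] -> largest is 25
  Remaining [13, -45, -39, -45] -> largest is 13
  Remaining [-45, -39, -45] -> largest is -39
  Remaining [-45, -45] -> largest is -45
  Remaining [-45] -> largest is -45
Collecting the picks in order gives the descending list.
Final answer: [49, 44, 28, 25, 13, -39, -45, -45]


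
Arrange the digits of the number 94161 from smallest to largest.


The number 94161 has digits: 9, 4, 1, 6, 1
Sorted: 1, 1, 4, 6, 9
Joining the sorted digits gives the result.
Final answer: 11469


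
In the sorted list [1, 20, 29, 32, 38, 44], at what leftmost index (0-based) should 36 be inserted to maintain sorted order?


List is sorted: [1, 20, 29, 32, 38, 44]
We need the leftmost position where 36 can be inserted, i.e. the first index whose element is >= 36 (or the end of the list if none is).
Binary search with low=0, high=6 (0-based indices):
  low=0, high=6, mid=3: a[3]=32 < 36, so low = 4
  low=4, high=6, mid=5: a[5]=44 >= 36, so high = 5
  low=4, high=5, mid=4: a[4]=38 >= 36, so high = 4
Now low = high = 4, so the insertion index is 4.
Final answer: 4


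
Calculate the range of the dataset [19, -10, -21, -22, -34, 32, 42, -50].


Maximum value: 42
Minimum value: -50
Range = 42 - (-50) = 92
Final answer: 92


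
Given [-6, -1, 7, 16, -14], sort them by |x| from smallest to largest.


Compute absolute values:
  |-6| = 6
  |-1| = 1
  |7| = 7
  |16| = 16
  |-14| = 14
Absolute values in increasing order: 1 < 6 < 7 < 14 < 16
Listing the original numbers in that order gives the answer.
Final answer: [-1, -6, 7, -14, 16]


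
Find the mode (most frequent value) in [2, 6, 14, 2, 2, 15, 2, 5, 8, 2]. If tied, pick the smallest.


Count the frequency of each value:
  2 appears 5 time(s)
  5 appears 1 time(s)
  6 appears 1 time(s)
  8 appears 1 time(s)
  14 appears 1 time(s)
  15 appears 1 time(s)
Maximum frequency is 5.
Only 2 reaches that frequency, so it is the mode.
Final answer: 2


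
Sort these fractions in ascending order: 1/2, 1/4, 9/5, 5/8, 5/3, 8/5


Convert to decimal for comparison:
  1/2 = 0.5
  1/4 = 0.25
  9/5 = 1.8
  5/8 = 0.625
  5/3 = 1.6667
  8/5 = 1.6
Decimals in increasing order: 0.25 < 0.5 < 0.625 < 1.6 < 1.6667 < 1.8
Writing each back as its fraction gives the sorted order.
Final answer: 1/4, 1/2, 5/8, 8/5, 5/3, 9/5


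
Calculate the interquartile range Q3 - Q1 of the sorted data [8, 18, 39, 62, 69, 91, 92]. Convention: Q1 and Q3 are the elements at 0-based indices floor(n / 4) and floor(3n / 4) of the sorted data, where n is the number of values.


The data has n = 7 elements.
Q1 index = floor(7 / 4) = floor(1.75) = 1; Q3 index = floor(3 * 7 / 4) = floor(5.25) = 5
Q1 = element at index 1 = 18
Q3 = element at index 5 = 91
IQR = 91 - 18 = 73
Final answer: 73


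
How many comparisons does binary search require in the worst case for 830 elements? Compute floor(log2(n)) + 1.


Binary search halves the search space each step.
Maximum comparisons = floor(log2(830)) + 1
log2(830) = 9.697
floor(log2(830)) = 9, so 9 + 1 = 10
Final answer: 10


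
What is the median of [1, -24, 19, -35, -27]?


First, sort the list: [-35, -27, -24, 1, 19]
The list has 5 elements (odd count).
The middle index is 2 (0-based), and the element there is -24.
Final answer: -24


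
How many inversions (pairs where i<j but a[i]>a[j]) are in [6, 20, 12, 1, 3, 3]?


For each element, count the later elements that are smaller than it:
  6 (index 0): smaller elements after it = [1, 3, 3] -> 3
  20 (index 1): smaller elements after it = [12, 1, 3, 3] -> 4
  12 (index 2): smaller elements after it = [1, 3, 3] -> 3
  1 (index 3): smaller elements after it = [] -> 0
  3 (index 4): smaller elements after it = [] -> 0
Total inversions = 3 + 4 + 3 + 0 + 0 = 10
Final answer: 10


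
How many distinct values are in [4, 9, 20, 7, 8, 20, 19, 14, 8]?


List all unique values:
Distinct values: [4, 7, 8, 9, 14, 19, 20]
Count = 7
Final answer: 7


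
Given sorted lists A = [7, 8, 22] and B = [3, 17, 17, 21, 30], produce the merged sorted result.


List A: [7, 8, 22]
List B: [3, 17, 17, 21, 30]
Repeatedly compare the front elements and take the smaller:
  7 vs 3 -> take 3
  7 vs 17 -> take 7
  8 vs 17 -> take 8
  22 vs 17 -> take 17
  22 vs 17 -> take 17
  22 vs 21 -> take 21
  22 vs 30 -> take 22
  A is exhausted; append the rest of B: [30]
Final answer: [3, 7, 8, 17, 17, 21, 22, 30]


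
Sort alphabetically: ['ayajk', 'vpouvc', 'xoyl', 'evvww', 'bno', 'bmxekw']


Compare strings character by character (the first differing letter decides):
  'ayajk' < 'bmxekw' since 'a' < 'b' at position 1
  'bmxekw' < 'bno' since 'm' < 'n' at position 2
  'bno' < 'evvww' since 'b' < 'e' at position 1
  'evvww' < 'vpouvc' since 'e' < 'v' at position 1
  'vpouvc' < 'xoyl' since 'v' < 'x' at position 1
Chaining these comparisons gives the alphabetical order.
Final answer: ['ayajk', 'bmxekw', 'bno', 'evvww', 'vpouvc', 'xoyl']


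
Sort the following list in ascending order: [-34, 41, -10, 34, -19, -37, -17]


Original list: [-34, 41, -10, 34, -19, -37, -17]
Repeatedly take the smallest remaining element:
  Remaining [-34, 41, -10, 34, -19, -37, -17] -> smallest is -37
  Remaining [-34, 41, -10, 34, -19, -17] -> smallest is -34
  Remaining [41, -10, 34, -19, -17] -> smallest is -19
  Remaining [41, -10, 34, -17] -> smallest is -17
  Remaining [41, -10, 34] -> smallest is -10
  Remaining [41, 34] -> smallest is 34
  Remaining [41] -> smallest is 41
Collecting the picks in order gives the sorted list.
Final answer: [-37, -34, -19, -17, -10, 34, 41]


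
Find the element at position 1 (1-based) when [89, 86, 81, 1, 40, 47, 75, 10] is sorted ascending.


Sort ascending: [1, 10, 40, 47, 75, 81, 86, 89]
The 1st element (1-indexed) is at index 0.
Value = 1
Final answer: 1


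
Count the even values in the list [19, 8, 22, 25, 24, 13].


Check each element:
  19 is odd
  8 is even
  22 is even
  25 is odd
  24 is even
  13 is odd
Evens: [8, 22, 24]
Count of evens = 3
Final answer: 3


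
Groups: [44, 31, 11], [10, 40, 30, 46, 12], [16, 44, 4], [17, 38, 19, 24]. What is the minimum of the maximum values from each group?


Find max of each group:
  Group 1: [44, 31, 11] -> max = 44
  Group 2: [10, 40, 30, 46, 12] -> max = 46
  Group 3: [16, 44, 4] -> max = 44
  Group 4: [17, 38, 19, 24] -> max = 38
Maxes: [44, 46, 44, 38]
Minimum of maxes = 38
Final answer: 38


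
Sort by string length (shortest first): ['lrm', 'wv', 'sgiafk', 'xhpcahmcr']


Compute lengths:
  'lrm' has length 3
  'wv' has length 2
  'sgiafk' has length 6
  'xhpcahmcr' has length 9
Lengths in increasing order: 2 < 3 < 6 < 9
Listing the words in that order gives the answer.
Final answer: ['wv', 'lrm', 'sgiafk', 'xhpcahmcr']


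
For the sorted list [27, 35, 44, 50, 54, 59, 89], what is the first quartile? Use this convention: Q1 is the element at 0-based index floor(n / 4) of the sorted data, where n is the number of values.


The list has n = 7 elements.
Q1 index = floor(7 / 4) = floor(1.75) = 1
Counting from index 0 in the sorted data, the element at index 1 is 35.
Final answer: 35


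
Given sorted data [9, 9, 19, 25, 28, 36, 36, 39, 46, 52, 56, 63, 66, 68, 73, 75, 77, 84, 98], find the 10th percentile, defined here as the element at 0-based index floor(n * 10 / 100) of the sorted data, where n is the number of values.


The dataset has n = 19 elements.
Index = floor(19 * 10 / 100) = floor(190 / 100) = floor(1.9) = 1
Counting from index 0 in the sorted data, the element at index 1 is 9.
Final answer: 9


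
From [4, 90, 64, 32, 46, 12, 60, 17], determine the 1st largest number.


Sort descending: [90, 64, 60, 46, 32, 17, 12, 4]
The 1st element (1-indexed) is at index 0.
Value = 90
Final answer: 90


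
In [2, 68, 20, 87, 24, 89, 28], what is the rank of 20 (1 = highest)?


Sort descending: [89, 87, 68, 28, 24, 20, 2]
Find 20 in the sorted list.
20 is at position 6.
Final answer: 6


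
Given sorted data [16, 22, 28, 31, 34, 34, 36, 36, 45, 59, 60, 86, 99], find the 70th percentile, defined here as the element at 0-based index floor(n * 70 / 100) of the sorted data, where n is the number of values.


The dataset has n = 13 elements.
Index = floor(13 * 70 / 100) = floor(910 / 100) = floor(9.1) = 9
Counting from index 0 in the sorted data, the element at index 9 is 59.
Final answer: 59


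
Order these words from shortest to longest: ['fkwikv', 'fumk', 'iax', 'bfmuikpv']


Compute lengths:
  'fkwikv' has length 6
  'fumk' has length 4
  'iax' has length 3
  'bfmuikpv' has length 8
Lengths in increasing order: 3 < 4 < 6 < 8
Listing the words in that order gives the answer.
Final answer: ['iax', 'fumk', 'fkwikv', 'bfmuikpv']


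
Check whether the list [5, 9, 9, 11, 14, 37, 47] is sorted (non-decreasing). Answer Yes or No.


Check consecutive pairs:
  5 <= 9? True
  9 <= 9? True
  9 <= 11? True
  11 <= 14? True
  14 <= 37? True
  37 <= 47? True
Every consecutive pair is in order, so the list is non-decreasing.
Final answer: Yes


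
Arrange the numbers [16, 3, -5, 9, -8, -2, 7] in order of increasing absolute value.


Compute absolute values:
  |16| = 16
  |3| = 3
  |-5| = 5
  |9| = 9
  |-8| = 8
  |-2| = 2
  |7| = 7
Absolute values in increasing order: 2 < 3 < 5 < 7 < 8 < 9 < 16
Listing the original numbers in that order gives the answer.
Final answer: [-2, 3, -5, 7, -8, 9, 16]


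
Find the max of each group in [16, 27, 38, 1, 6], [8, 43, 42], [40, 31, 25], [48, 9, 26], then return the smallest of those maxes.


Find max of each group:
  Group 1: [16, 27, 38, 1, 6] -> max = 38
  Group 2: [8, 43, 42] -> max = 43
  Group 3: [40, 31, 25] -> max = 40
  Group 4: [48, 9, 26] -> max = 48
Maxes: [38, 43, 40, 48]
Minimum of maxes = 38
Final answer: 38


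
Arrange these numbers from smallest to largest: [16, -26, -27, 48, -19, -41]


Original list: [16, -26, -27, 48, -19, -41]
Repeatedly take the smallest remaining element:
  Remaining [16, -26, -27, 48, -19, -41] -> smallest is -41
  Remaining [16, -26, -27, 48, -19] -> smallest is -27
  Remaining [16, -26, 48, -19] -> smallest is -26
  Remaining [16, 48, -19] -> smallest is -19
  Remaining [16, 48] -> smallest is 16
  Remaining [48] -> smallest is 48
Collecting the picks in order gives the sorted list.
Final answer: [-41, -27, -26, -19, 16, 48]


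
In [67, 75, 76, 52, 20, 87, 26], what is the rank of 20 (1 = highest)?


Sort descending: [87, 76, 75, 67, 52, 26, 20]
Find 20 in the sorted list.
20 is at position 7.
Final answer: 7


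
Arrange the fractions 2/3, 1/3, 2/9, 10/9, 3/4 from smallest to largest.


Convert to decimal for comparison:
  2/3 = 0.6667
  1/3 = 0.3333
  2/9 = 0.2222
  10/9 = 1.1111
  3/4 = 0.75
Decimals in increasing order: 0.2222 < 0.3333 < 0.6667 < 0.75 < 1.1111
Writing each back as its fraction gives the sorted order.
Final answer: 2/9, 1/3, 2/3, 3/4, 10/9


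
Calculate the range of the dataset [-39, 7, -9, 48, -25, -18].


Maximum value: 48
Minimum value: -39
Range = 48 - (-39) = 87
Final answer: 87


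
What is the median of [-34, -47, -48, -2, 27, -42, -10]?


First, sort the list: [-48, -47, -42, -34, -10, -2, 27]
The list has 7 elements (odd count).
The middle index is 3 (0-based), and the element there is -34.
Final answer: -34


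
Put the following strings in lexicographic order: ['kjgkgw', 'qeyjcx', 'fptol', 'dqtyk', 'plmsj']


Compare strings character by character (the first differing letter decides):
  'dqtyk' < 'fptol' since 'd' < 'f' at position 1
  'fptol' < 'kjgkgw' since 'f' < 'k' at position 1
  'kjgkgw' < 'plmsj' since 'k' < 'p' at position 1
  'plmsj' < 'qeyjcx' since 'p' < 'q' at position 1
Chaining these comparisons gives the alphabetical order.
Final answer: ['dqtyk', 'fptol', 'kjgkgw', 'plmsj', 'qeyjcx']


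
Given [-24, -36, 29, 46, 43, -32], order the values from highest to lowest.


Original list: [-24, -36, 29, 46, 43, -32]
Repeatedly take the largest remaining element:
  Remaining [-24, -36, 29, 46, 43, -32] -> largest is 46
  Remaining [-24, -36, 29, 43, -32] -> largest is 43
  Remaining [-24, -36, 29, -32] -> largest is 29
  Remaining [-24, -36, -32] -> largest is -24
  Remaining [-36, -32] -> largest is -32
  Remaining [-36] -> largest is -36
Collecting the picks in order gives the descending list.
Final answer: [46, 43, 29, -24, -32, -36]


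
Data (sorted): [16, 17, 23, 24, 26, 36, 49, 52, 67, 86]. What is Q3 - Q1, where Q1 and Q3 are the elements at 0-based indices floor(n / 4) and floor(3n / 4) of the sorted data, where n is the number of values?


The data has n = 10 elements.
Q1 index = floor(10 / 4) = floor(2.5) = 2; Q3 index = floor(3 * 10 / 4) = floor(7.5) = 7
Q1 = element at index 2 = 23
Q3 = element at index 7 = 52
IQR = 52 - 23 = 29
Final answer: 29


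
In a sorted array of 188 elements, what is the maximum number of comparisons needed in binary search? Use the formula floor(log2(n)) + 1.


Binary search halves the search space each step.
Maximum comparisons = floor(log2(188)) + 1
log2(188) = 7.5546
floor(log2(188)) = 7, so 7 + 1 = 8
Final answer: 8


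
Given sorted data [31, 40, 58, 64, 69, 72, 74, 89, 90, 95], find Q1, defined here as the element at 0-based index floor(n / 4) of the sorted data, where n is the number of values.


The list has n = 10 elements.
Q1 index = floor(10 / 4) = floor(2.5) = 2
Counting from index 0 in the sorted data, the element at index 2 is 58.
Final answer: 58


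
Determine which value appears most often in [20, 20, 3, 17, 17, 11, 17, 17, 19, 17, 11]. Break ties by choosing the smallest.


Count the frequency of each value:
  3 appears 1 time(s)
  11 appears 2 time(s)
  17 appears 5 time(s)
  19 appears 1 time(s)
  20 appears 2 time(s)
Maximum frequency is 5.
Only 17 reaches that frequency, so it is the mode.
Final answer: 17


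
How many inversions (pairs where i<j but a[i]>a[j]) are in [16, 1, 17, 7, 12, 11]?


For each element, count the later elements that are smaller than it:
  16 (index 0): smaller elements after it = [1, 7, 12, 11] -> 4
  1 (index 1): smaller elements after it = [] -> 0
  17 (index 2): smaller elements after it = [7, 12, 11] -> 3
  7 (index 3): smaller elements after it = [] -> 0
  12 (index 4): smaller elements after it = [11] -> 1
Total inversions = 4 + 0 + 3 + 0 + 1 = 8
Final answer: 8


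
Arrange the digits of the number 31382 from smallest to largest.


The number 31382 has digits: 3, 1, 3, 8, 2
Sorted: 1, 2, 3, 3, 8
Joining the sorted digits gives the result.
Final answer: 12338


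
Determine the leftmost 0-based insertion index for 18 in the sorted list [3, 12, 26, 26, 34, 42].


List is sorted: [3, 12, 26, 26, 34, 42]
We need the leftmost position where 18 can be inserted, i.e. the first index whose element is >= 18 (or the end of the list if none is).
Binary search with low=0, high=6 (0-based indices):
  low=0, high=6, mid=3: a[3]=26 >= 18, so high = 3
  low=0, high=3, mid=1: a[1]=12 < 18, so low = 2
  low=2, high=3, mid=2: a[2]=26 >= 18, so high = 2
Now low = high = 2, so the insertion index is 2.
Final answer: 2


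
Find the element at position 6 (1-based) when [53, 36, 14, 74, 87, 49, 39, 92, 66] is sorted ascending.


Sort ascending: [14, 36, 39, 49, 53, 66, 74, 87, 92]
The 6th element (1-indexed) is at index 5.
Value = 66
Final answer: 66


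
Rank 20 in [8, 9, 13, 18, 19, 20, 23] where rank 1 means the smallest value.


Sort ascending: [8, 9, 13, 18, 19, 20, 23]
Find 20 in the sorted list.
20 is at position 6 (1-indexed).
Final answer: 6


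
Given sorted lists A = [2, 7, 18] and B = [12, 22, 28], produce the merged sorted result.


List A: [2, 7, 18]
List B: [12, 22, 28]
Repeatedly compare the front elements and take the smaller:
  2 vs 12 -> take 2
  7 vs 12 -> take 7
  18 vs 12 -> take 12
  18 vs 22 -> take 18
  A is exhausted; append the rest of B: [22, 28]
Final answer: [2, 7, 12, 18, 22, 28]


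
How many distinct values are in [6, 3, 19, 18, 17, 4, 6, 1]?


List all unique values:
Distinct values: [1, 3, 4, 6, 17, 18, 19]
Count = 7
Final answer: 7


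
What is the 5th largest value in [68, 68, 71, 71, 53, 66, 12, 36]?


Sort descending: [71, 71, 68, 68, 66, 53, 36, 12]
The 5th element (1-indexed) is at index 4.
Value = 66
Final answer: 66
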